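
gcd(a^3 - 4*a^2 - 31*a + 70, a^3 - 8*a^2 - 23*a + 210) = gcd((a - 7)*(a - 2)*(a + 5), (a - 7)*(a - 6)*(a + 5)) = a^2 - 2*a - 35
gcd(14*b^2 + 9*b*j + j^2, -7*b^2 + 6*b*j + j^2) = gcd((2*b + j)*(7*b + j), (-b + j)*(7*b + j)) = 7*b + j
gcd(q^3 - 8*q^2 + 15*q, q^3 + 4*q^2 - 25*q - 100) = q - 5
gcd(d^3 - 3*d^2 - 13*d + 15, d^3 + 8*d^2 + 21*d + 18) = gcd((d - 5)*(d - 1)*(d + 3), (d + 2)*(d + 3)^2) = d + 3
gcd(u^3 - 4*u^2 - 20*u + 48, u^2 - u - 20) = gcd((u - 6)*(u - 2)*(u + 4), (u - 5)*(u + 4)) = u + 4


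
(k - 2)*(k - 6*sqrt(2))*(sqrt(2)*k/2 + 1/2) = sqrt(2)*k^3/2 - 11*k^2/2 - sqrt(2)*k^2 - 3*sqrt(2)*k + 11*k + 6*sqrt(2)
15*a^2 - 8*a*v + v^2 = (-5*a + v)*(-3*a + v)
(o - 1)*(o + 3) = o^2 + 2*o - 3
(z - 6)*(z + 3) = z^2 - 3*z - 18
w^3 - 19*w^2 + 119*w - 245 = (w - 7)^2*(w - 5)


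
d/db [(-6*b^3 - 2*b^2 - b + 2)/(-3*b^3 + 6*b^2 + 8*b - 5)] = (-42*b^4 - 102*b^3 + 98*b^2 - 4*b - 11)/(9*b^6 - 36*b^5 - 12*b^4 + 126*b^3 + 4*b^2 - 80*b + 25)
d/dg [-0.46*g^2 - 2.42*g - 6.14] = -0.92*g - 2.42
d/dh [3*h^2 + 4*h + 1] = 6*h + 4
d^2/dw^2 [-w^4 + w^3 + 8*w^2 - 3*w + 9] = -12*w^2 + 6*w + 16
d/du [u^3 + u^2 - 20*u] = 3*u^2 + 2*u - 20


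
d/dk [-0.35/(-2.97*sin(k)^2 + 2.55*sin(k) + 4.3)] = (0.8925 - 2.079*sin(k))*cos(k)/(-2.97*sin(k)^2 + 2.55*sin(k) + 4.3)^2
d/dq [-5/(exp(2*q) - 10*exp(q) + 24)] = 10*(exp(q) - 5)*exp(q)/(exp(2*q) - 10*exp(q) + 24)^2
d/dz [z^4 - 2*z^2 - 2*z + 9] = 4*z^3 - 4*z - 2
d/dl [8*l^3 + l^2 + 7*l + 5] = 24*l^2 + 2*l + 7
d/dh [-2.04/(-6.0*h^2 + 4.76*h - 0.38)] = (9.7104 - 24.48*h)/(6.0*h^2 - 4.76*h + 0.38)^2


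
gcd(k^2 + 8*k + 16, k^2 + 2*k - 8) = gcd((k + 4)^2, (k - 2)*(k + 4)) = k + 4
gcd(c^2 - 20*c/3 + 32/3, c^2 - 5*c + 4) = c - 4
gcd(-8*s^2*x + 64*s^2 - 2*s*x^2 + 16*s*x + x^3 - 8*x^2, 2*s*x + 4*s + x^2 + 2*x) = 2*s + x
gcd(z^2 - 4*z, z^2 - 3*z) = z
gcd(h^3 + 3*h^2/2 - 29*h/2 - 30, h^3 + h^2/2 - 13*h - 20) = h^2 - 3*h/2 - 10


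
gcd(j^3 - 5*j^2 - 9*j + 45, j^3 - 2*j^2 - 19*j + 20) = j - 5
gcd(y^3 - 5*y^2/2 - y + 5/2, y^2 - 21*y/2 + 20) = y - 5/2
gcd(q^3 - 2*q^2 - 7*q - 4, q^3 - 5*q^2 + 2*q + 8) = q^2 - 3*q - 4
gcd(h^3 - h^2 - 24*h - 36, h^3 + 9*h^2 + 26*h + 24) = h^2 + 5*h + 6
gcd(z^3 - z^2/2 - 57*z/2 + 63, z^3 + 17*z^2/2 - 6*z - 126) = z^2 + 5*z/2 - 21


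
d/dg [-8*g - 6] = -8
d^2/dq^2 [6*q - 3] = 0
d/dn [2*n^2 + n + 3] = 4*n + 1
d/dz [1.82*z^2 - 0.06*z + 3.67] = 3.64*z - 0.06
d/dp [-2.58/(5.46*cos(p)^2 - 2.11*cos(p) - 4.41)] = (5.4438 - 28.1736*cos(p))*sin(p)/(-5.46*cos(p)^2 + 2.11*cos(p) + 4.41)^2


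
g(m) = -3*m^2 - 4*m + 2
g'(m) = -6*m - 4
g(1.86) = -15.82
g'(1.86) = -15.16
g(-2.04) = -2.32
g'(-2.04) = 8.24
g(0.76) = -2.77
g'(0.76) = -8.56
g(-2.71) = -9.19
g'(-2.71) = 12.26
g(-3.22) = -16.23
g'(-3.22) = 15.32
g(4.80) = -86.32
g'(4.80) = -32.80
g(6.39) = -146.06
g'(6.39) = -42.34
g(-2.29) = -4.57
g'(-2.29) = 9.74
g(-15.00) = -613.00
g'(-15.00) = 86.00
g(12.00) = -478.00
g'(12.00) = -76.00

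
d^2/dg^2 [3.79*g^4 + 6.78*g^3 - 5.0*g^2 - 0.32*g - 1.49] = 45.48*g^2 + 40.68*g - 10.0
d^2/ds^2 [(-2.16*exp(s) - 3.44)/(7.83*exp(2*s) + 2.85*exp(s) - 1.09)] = (-132.427224*exp(4*s) - 795.408984*exp(3*s) - 340.905672*exp(2*s) - 152.088912*exp(s) - 13.252656)*exp(s)/(480.048687*exp(6*s) + 524.191095*exp(5*s) - 9.68257800000001*exp(4*s) - 122.794245*exp(3*s) + 1.347894*exp(2*s) + 10.158255*exp(s) - 1.295029)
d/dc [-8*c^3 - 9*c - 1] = -24*c^2 - 9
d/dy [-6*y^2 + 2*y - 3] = 2 - 12*y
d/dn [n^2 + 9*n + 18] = 2*n + 9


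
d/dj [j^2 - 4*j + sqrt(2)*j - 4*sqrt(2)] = 2*j - 4 + sqrt(2)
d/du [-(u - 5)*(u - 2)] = 7 - 2*u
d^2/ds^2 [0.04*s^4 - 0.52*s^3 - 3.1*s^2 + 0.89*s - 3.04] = 0.48*s^2 - 3.12*s - 6.2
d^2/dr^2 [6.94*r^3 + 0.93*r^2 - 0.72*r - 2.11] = 41.64*r + 1.86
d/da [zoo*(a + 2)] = zoo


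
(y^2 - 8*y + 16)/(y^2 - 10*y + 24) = (y - 4)/(y - 6)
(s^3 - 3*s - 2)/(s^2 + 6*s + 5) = (s^2 - s - 2)/(s + 5)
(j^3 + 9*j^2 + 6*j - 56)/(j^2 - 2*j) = j + 11 + 28/j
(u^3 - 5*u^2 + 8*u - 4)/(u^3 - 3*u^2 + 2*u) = (u - 2)/u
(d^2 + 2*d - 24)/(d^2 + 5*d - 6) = (d - 4)/(d - 1)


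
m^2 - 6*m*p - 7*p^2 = (m - 7*p)*(m + p)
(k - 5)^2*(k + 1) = k^3 - 9*k^2 + 15*k + 25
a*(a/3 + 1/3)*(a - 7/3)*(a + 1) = a^4/3 - a^3/9 - 11*a^2/9 - 7*a/9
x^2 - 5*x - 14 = (x - 7)*(x + 2)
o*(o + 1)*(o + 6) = o^3 + 7*o^2 + 6*o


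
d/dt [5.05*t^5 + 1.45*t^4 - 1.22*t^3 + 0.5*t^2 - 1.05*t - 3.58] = 25.25*t^4 + 5.8*t^3 - 3.66*t^2 + 1.0*t - 1.05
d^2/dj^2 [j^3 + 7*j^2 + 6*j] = 6*j + 14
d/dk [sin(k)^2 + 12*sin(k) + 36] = 2*(sin(k) + 6)*cos(k)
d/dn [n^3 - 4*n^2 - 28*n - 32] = 3*n^2 - 8*n - 28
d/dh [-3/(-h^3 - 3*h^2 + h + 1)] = 3*(-3*h^2 - 6*h + 1)/(h^3 + 3*h^2 - h - 1)^2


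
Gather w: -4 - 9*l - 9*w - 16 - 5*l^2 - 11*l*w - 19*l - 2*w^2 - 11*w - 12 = -5*l^2 - 28*l - 2*w^2 + w*(-11*l - 20) - 32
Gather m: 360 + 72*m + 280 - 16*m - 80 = 56*m + 560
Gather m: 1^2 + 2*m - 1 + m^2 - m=m^2 + m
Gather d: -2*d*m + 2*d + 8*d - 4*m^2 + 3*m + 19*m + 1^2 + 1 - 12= d*(10 - 2*m) - 4*m^2 + 22*m - 10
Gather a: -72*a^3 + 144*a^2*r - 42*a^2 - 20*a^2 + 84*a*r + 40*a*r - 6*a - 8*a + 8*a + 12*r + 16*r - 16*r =-72*a^3 + a^2*(144*r - 62) + a*(124*r - 6) + 12*r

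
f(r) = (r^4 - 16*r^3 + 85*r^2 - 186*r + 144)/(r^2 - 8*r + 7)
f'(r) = (8 - 2*r)*(r^4 - 16*r^3 + 85*r^2 - 186*r + 144)/(r^2 - 8*r + 7)^2 + (4*r^3 - 48*r^2 + 170*r - 186)/(r^2 - 8*r + 7) = 2*(r^5 - 20*r^4 + 142*r^3 - 415*r^2 + 451*r - 75)/(r^4 - 16*r^3 + 78*r^2 - 112*r + 49)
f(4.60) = 2.62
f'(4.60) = 3.87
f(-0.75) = 24.95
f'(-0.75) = -7.75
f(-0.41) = 22.56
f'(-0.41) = -6.23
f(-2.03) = 37.38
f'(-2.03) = -11.39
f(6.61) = 38.17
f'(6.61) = 93.03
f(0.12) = 20.30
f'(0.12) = -1.45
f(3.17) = 0.02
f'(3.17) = 0.24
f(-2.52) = 43.24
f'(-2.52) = -12.52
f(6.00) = 14.40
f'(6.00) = 17.52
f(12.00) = 58.91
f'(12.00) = 16.57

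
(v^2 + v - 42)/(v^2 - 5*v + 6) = (v^2 + v - 42)/(v^2 - 5*v + 6)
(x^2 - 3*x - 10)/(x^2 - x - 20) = (x + 2)/(x + 4)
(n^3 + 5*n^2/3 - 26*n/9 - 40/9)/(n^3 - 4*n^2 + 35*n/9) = (3*n^2 + 10*n + 8)/(n*(3*n - 7))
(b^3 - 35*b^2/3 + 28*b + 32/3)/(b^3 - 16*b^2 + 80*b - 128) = (b + 1/3)/(b - 4)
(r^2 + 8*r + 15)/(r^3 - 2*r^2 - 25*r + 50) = (r + 3)/(r^2 - 7*r + 10)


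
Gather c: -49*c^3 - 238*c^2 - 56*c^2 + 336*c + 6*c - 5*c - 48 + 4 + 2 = -49*c^3 - 294*c^2 + 337*c - 42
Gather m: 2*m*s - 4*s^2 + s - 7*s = 2*m*s - 4*s^2 - 6*s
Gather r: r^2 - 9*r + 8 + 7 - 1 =r^2 - 9*r + 14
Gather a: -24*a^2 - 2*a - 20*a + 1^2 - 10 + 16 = -24*a^2 - 22*a + 7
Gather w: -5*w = -5*w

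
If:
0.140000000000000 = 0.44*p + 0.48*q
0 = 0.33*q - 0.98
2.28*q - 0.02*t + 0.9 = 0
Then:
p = -2.92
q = 2.97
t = 383.55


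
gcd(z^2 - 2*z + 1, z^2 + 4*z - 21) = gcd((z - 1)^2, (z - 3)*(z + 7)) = 1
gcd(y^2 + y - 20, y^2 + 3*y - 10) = y + 5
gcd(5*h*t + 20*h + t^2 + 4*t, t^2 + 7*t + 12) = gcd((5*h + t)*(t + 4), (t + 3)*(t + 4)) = t + 4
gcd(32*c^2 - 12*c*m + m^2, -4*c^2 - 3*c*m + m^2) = 4*c - m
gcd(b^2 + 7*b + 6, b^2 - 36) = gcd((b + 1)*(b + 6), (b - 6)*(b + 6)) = b + 6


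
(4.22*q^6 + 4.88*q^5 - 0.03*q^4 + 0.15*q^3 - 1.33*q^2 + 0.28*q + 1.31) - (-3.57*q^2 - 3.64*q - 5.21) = 4.22*q^6 + 4.88*q^5 - 0.03*q^4 + 0.15*q^3 + 2.24*q^2 + 3.92*q + 6.52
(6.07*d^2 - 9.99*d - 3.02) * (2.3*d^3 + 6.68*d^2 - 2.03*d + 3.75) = 13.961*d^5 + 17.5706*d^4 - 86.0013*d^3 + 22.8686*d^2 - 31.3319*d - 11.325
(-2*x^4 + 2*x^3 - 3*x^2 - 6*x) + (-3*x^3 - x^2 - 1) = -2*x^4 - x^3 - 4*x^2 - 6*x - 1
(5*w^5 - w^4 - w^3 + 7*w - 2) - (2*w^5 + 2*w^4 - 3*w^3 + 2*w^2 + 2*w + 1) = 3*w^5 - 3*w^4 + 2*w^3 - 2*w^2 + 5*w - 3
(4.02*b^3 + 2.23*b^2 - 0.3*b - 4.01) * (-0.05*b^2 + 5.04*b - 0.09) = -0.201*b^5 + 20.1493*b^4 + 10.8924*b^3 - 1.5122*b^2 - 20.1834*b + 0.3609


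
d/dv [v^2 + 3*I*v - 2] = 2*v + 3*I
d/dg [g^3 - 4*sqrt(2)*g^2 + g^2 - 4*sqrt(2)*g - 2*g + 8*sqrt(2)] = 3*g^2 - 8*sqrt(2)*g + 2*g - 4*sqrt(2) - 2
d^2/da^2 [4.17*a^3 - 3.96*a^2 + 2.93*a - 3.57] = 25.02*a - 7.92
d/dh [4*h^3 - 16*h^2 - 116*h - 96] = 12*h^2 - 32*h - 116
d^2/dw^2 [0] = 0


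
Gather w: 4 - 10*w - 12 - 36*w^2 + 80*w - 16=-36*w^2 + 70*w - 24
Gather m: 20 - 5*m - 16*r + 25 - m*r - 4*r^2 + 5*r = m*(-r - 5) - 4*r^2 - 11*r + 45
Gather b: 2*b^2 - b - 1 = 2*b^2 - b - 1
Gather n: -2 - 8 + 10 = 0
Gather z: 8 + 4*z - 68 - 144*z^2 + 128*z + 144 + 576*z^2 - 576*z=432*z^2 - 444*z + 84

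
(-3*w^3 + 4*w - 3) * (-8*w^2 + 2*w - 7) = 24*w^5 - 6*w^4 - 11*w^3 + 32*w^2 - 34*w + 21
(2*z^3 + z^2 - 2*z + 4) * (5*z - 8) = 10*z^4 - 11*z^3 - 18*z^2 + 36*z - 32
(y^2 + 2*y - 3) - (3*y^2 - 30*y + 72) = -2*y^2 + 32*y - 75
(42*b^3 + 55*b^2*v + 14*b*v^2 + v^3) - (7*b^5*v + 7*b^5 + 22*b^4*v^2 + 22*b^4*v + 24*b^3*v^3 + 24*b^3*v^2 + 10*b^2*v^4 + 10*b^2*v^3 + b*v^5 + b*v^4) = -7*b^5*v - 7*b^5 - 22*b^4*v^2 - 22*b^4*v - 24*b^3*v^3 - 24*b^3*v^2 + 42*b^3 - 10*b^2*v^4 - 10*b^2*v^3 + 55*b^2*v - b*v^5 - b*v^4 + 14*b*v^2 + v^3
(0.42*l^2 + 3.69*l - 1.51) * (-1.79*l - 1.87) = -0.7518*l^3 - 7.3905*l^2 - 4.1974*l + 2.8237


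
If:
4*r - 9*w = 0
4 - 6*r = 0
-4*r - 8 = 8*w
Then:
No Solution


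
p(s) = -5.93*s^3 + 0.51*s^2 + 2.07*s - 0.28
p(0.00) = -0.28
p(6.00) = -1250.38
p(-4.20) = 439.36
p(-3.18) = 188.99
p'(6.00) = -632.25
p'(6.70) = -789.69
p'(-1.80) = -57.41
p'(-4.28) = -328.18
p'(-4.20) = -316.03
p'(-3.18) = -181.07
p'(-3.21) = -184.51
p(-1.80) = 32.23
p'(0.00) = 2.07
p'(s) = -17.79*s^2 + 1.02*s + 2.07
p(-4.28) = 465.13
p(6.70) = -1747.04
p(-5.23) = 851.16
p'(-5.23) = -489.87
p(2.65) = -101.57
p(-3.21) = 194.47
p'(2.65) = -120.16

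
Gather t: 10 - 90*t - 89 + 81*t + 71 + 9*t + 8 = 0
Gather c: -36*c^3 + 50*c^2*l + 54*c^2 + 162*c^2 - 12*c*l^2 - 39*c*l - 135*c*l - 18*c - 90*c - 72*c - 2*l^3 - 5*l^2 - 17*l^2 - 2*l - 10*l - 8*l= -36*c^3 + c^2*(50*l + 216) + c*(-12*l^2 - 174*l - 180) - 2*l^3 - 22*l^2 - 20*l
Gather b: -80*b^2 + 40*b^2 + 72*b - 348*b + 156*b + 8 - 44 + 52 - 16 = -40*b^2 - 120*b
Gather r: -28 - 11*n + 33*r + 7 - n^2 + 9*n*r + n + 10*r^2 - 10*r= -n^2 - 10*n + 10*r^2 + r*(9*n + 23) - 21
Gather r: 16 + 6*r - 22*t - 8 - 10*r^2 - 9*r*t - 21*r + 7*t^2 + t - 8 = -10*r^2 + r*(-9*t - 15) + 7*t^2 - 21*t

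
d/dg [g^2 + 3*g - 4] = 2*g + 3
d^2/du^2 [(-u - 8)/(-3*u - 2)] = 132/(3*u + 2)^3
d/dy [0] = 0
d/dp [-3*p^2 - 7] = -6*p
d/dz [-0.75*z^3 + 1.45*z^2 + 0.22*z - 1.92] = -2.25*z^2 + 2.9*z + 0.22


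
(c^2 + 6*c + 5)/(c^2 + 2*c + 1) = (c + 5)/(c + 1)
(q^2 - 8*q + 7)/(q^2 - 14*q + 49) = (q - 1)/(q - 7)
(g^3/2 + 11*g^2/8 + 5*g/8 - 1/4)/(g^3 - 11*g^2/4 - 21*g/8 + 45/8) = (4*g^3 + 11*g^2 + 5*g - 2)/(8*g^3 - 22*g^2 - 21*g + 45)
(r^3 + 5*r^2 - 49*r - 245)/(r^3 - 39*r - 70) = (r + 7)/(r + 2)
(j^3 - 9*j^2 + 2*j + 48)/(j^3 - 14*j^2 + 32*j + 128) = (j - 3)/(j - 8)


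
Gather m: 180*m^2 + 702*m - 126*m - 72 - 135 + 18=180*m^2 + 576*m - 189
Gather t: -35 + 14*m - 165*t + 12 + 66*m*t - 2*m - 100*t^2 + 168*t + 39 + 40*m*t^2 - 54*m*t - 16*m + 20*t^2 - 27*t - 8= -4*m + t^2*(40*m - 80) + t*(12*m - 24) + 8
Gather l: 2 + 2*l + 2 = 2*l + 4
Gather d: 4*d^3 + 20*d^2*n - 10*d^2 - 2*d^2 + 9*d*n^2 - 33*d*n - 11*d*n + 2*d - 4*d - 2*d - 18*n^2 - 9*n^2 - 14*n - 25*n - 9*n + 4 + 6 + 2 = 4*d^3 + d^2*(20*n - 12) + d*(9*n^2 - 44*n - 4) - 27*n^2 - 48*n + 12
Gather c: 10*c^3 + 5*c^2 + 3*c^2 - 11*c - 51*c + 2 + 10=10*c^3 + 8*c^2 - 62*c + 12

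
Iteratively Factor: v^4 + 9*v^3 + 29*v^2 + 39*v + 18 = (v + 2)*(v^3 + 7*v^2 + 15*v + 9) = (v + 2)*(v + 3)*(v^2 + 4*v + 3) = (v + 1)*(v + 2)*(v + 3)*(v + 3)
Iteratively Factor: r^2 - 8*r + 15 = (r - 5)*(r - 3)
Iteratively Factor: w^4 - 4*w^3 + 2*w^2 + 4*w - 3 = (w - 3)*(w^3 - w^2 - w + 1) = (w - 3)*(w - 1)*(w^2 - 1) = (w - 3)*(w - 1)^2*(w + 1)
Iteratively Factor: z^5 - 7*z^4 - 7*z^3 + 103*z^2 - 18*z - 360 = (z + 2)*(z^4 - 9*z^3 + 11*z^2 + 81*z - 180) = (z - 5)*(z + 2)*(z^3 - 4*z^2 - 9*z + 36) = (z - 5)*(z - 3)*(z + 2)*(z^2 - z - 12) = (z - 5)*(z - 3)*(z + 2)*(z + 3)*(z - 4)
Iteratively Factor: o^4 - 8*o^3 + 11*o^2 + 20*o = (o + 1)*(o^3 - 9*o^2 + 20*o) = o*(o + 1)*(o^2 - 9*o + 20) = o*(o - 4)*(o + 1)*(o - 5)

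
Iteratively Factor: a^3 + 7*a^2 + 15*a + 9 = (a + 3)*(a^2 + 4*a + 3) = (a + 1)*(a + 3)*(a + 3)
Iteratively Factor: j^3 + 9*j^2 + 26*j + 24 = (j + 2)*(j^2 + 7*j + 12) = (j + 2)*(j + 4)*(j + 3)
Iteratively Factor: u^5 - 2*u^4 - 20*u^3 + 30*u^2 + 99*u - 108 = (u - 3)*(u^4 + u^3 - 17*u^2 - 21*u + 36) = (u - 3)*(u + 3)*(u^3 - 2*u^2 - 11*u + 12) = (u - 3)*(u - 1)*(u + 3)*(u^2 - u - 12) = (u - 4)*(u - 3)*(u - 1)*(u + 3)*(u + 3)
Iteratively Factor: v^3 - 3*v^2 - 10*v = (v - 5)*(v^2 + 2*v) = v*(v - 5)*(v + 2)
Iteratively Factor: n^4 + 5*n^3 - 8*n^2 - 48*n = (n + 4)*(n^3 + n^2 - 12*n) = (n + 4)^2*(n^2 - 3*n) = (n - 3)*(n + 4)^2*(n)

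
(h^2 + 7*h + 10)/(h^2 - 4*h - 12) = (h + 5)/(h - 6)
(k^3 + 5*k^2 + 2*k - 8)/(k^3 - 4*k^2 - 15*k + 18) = (k^2 + 6*k + 8)/(k^2 - 3*k - 18)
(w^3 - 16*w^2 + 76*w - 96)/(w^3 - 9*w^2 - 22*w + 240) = (w - 2)/(w + 5)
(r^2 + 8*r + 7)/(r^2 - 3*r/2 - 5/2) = 2*(r + 7)/(2*r - 5)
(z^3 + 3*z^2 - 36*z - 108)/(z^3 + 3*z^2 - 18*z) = (z^2 - 3*z - 18)/(z*(z - 3))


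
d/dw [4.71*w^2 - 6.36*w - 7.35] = 9.42*w - 6.36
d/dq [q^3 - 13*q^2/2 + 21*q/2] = 3*q^2 - 13*q + 21/2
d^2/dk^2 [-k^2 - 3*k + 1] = -2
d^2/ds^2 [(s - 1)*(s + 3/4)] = 2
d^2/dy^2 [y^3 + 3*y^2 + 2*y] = 6*y + 6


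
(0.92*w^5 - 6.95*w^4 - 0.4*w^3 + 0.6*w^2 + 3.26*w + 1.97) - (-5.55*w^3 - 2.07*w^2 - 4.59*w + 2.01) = 0.92*w^5 - 6.95*w^4 + 5.15*w^3 + 2.67*w^2 + 7.85*w - 0.0399999999999998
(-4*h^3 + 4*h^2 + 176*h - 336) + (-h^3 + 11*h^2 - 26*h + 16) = -5*h^3 + 15*h^2 + 150*h - 320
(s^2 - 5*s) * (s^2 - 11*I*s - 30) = s^4 - 5*s^3 - 11*I*s^3 - 30*s^2 + 55*I*s^2 + 150*s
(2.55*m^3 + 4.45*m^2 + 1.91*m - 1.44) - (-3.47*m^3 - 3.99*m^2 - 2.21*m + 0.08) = 6.02*m^3 + 8.44*m^2 + 4.12*m - 1.52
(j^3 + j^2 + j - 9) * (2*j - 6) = 2*j^4 - 4*j^3 - 4*j^2 - 24*j + 54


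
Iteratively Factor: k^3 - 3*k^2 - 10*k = (k + 2)*(k^2 - 5*k) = (k - 5)*(k + 2)*(k)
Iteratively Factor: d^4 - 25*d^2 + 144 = (d - 4)*(d^3 + 4*d^2 - 9*d - 36) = (d - 4)*(d - 3)*(d^2 + 7*d + 12) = (d - 4)*(d - 3)*(d + 4)*(d + 3)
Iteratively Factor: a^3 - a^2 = (a - 1)*(a^2) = a*(a - 1)*(a)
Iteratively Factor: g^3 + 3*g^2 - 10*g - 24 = (g + 2)*(g^2 + g - 12) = (g + 2)*(g + 4)*(g - 3)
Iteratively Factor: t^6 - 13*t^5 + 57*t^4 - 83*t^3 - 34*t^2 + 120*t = (t - 2)*(t^5 - 11*t^4 + 35*t^3 - 13*t^2 - 60*t) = (t - 3)*(t - 2)*(t^4 - 8*t^3 + 11*t^2 + 20*t) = (t - 4)*(t - 3)*(t - 2)*(t^3 - 4*t^2 - 5*t) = (t - 5)*(t - 4)*(t - 3)*(t - 2)*(t^2 + t) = (t - 5)*(t - 4)*(t - 3)*(t - 2)*(t + 1)*(t)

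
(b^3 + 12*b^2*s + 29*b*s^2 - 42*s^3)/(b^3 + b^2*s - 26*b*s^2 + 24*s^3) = (-b - 7*s)/(-b + 4*s)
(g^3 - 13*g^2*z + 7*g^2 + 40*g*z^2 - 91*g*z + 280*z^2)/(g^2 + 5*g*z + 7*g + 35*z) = (g^2 - 13*g*z + 40*z^2)/(g + 5*z)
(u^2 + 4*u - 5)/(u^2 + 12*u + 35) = (u - 1)/(u + 7)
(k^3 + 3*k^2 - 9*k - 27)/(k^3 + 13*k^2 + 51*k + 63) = (k - 3)/(k + 7)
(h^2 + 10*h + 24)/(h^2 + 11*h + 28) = (h + 6)/(h + 7)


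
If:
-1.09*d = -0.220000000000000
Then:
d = 0.20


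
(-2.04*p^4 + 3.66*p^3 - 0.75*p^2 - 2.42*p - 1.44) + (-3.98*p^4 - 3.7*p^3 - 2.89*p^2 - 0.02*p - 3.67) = -6.02*p^4 - 0.04*p^3 - 3.64*p^2 - 2.44*p - 5.11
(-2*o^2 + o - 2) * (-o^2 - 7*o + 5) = 2*o^4 + 13*o^3 - 15*o^2 + 19*o - 10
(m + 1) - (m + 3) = -2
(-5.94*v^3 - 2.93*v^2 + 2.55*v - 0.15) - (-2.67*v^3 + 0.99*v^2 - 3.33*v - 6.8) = -3.27*v^3 - 3.92*v^2 + 5.88*v + 6.65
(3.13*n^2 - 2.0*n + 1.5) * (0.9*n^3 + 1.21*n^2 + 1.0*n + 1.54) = 2.817*n^5 + 1.9873*n^4 + 2.06*n^3 + 4.6352*n^2 - 1.58*n + 2.31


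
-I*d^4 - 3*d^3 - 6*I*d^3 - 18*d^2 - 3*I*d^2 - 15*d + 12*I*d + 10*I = (d + 5)*(d - 2*I)*(d - I)*(-I*d - I)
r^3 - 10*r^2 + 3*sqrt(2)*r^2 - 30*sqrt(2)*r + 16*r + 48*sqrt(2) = (r - 8)*(r - 2)*(r + 3*sqrt(2))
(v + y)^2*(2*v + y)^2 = 4*v^4 + 12*v^3*y + 13*v^2*y^2 + 6*v*y^3 + y^4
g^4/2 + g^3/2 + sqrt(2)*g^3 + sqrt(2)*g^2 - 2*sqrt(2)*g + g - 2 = (g/2 + 1)*(g - 1)*(g + sqrt(2))^2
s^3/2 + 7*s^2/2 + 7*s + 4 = (s/2 + 1/2)*(s + 2)*(s + 4)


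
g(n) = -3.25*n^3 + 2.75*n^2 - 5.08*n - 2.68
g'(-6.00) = -389.08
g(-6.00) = 828.80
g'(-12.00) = -1475.08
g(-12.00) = 6070.28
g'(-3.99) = -182.25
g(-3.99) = 267.81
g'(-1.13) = -23.74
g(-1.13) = 11.26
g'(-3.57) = -148.98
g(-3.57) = 198.38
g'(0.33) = -4.33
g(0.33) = -4.17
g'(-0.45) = -9.53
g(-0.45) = 0.46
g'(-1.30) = -28.71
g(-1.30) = 15.71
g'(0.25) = -4.31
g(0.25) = -3.83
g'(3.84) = -127.73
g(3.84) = -165.66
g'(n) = -9.75*n^2 + 5.5*n - 5.08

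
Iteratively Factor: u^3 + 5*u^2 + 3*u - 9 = (u + 3)*(u^2 + 2*u - 3) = (u - 1)*(u + 3)*(u + 3)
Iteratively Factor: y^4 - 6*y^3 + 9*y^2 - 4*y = (y - 4)*(y^3 - 2*y^2 + y) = (y - 4)*(y - 1)*(y^2 - y) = y*(y - 4)*(y - 1)*(y - 1)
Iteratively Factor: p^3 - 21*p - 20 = (p + 1)*(p^2 - p - 20) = (p - 5)*(p + 1)*(p + 4)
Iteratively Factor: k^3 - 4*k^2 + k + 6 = (k - 3)*(k^2 - k - 2) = (k - 3)*(k + 1)*(k - 2)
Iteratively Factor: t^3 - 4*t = (t - 2)*(t^2 + 2*t) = t*(t - 2)*(t + 2)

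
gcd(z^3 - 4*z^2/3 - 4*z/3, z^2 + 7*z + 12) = 1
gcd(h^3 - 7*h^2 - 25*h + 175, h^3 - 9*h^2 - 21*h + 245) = h^2 - 2*h - 35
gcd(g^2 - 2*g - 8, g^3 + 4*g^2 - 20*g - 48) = g^2 - 2*g - 8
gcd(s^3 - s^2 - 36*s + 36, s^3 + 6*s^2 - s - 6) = s^2 + 5*s - 6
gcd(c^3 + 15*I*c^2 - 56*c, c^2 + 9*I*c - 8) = c + 8*I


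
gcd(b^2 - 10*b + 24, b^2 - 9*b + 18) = b - 6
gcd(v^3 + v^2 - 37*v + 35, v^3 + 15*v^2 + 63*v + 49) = v + 7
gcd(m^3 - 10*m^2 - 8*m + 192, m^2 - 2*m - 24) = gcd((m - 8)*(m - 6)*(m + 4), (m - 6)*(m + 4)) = m^2 - 2*m - 24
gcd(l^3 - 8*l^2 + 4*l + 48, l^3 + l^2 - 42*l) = l - 6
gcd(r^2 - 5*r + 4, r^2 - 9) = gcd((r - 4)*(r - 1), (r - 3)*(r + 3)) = 1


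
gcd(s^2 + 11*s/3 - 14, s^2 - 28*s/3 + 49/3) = s - 7/3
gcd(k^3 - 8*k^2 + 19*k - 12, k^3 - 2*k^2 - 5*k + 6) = k^2 - 4*k + 3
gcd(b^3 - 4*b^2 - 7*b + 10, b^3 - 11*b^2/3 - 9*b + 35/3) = b^2 - 6*b + 5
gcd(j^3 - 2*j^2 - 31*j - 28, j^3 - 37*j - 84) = j^2 - 3*j - 28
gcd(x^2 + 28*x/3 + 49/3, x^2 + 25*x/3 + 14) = x + 7/3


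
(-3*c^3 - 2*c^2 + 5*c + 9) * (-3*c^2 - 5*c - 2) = 9*c^5 + 21*c^4 + c^3 - 48*c^2 - 55*c - 18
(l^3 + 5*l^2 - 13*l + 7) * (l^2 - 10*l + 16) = l^5 - 5*l^4 - 47*l^3 + 217*l^2 - 278*l + 112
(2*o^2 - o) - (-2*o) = 2*o^2 + o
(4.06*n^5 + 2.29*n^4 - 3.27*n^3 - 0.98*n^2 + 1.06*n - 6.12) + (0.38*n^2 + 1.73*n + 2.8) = 4.06*n^5 + 2.29*n^4 - 3.27*n^3 - 0.6*n^2 + 2.79*n - 3.32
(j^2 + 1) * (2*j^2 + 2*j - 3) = 2*j^4 + 2*j^3 - j^2 + 2*j - 3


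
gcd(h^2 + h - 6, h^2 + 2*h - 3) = h + 3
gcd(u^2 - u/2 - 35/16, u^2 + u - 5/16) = u + 5/4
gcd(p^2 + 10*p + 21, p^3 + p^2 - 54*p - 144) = p + 3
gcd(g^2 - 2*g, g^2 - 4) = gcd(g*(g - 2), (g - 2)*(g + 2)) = g - 2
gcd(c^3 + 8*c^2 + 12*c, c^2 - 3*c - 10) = c + 2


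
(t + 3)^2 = t^2 + 6*t + 9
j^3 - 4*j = j*(j - 2)*(j + 2)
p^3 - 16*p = p*(p - 4)*(p + 4)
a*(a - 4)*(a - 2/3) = a^3 - 14*a^2/3 + 8*a/3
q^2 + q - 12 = (q - 3)*(q + 4)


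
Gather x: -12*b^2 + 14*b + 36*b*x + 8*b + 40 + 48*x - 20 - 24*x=-12*b^2 + 22*b + x*(36*b + 24) + 20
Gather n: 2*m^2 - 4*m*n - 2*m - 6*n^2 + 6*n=2*m^2 - 2*m - 6*n^2 + n*(6 - 4*m)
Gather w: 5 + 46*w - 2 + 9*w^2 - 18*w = 9*w^2 + 28*w + 3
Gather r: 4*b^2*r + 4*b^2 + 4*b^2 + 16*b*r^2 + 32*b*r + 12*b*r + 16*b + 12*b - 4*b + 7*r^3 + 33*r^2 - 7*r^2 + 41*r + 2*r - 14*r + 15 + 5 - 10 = 8*b^2 + 24*b + 7*r^3 + r^2*(16*b + 26) + r*(4*b^2 + 44*b + 29) + 10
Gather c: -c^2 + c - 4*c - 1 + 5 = -c^2 - 3*c + 4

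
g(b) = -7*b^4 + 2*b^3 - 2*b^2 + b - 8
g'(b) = -28*b^3 + 6*b^2 - 4*b + 1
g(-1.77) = -95.83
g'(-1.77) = 182.14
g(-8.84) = -44301.89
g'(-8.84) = 19847.83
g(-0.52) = -9.85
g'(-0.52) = 8.64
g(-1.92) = -126.58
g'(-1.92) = 228.98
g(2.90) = -468.24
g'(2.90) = -643.03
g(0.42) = -8.00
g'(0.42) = -1.70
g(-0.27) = -8.49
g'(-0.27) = 3.07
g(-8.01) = -29987.80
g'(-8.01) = 14807.83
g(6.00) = -8714.00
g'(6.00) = -5855.00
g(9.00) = -44630.00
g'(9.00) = -19961.00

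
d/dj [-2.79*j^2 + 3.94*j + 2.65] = 3.94 - 5.58*j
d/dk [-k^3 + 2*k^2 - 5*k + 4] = -3*k^2 + 4*k - 5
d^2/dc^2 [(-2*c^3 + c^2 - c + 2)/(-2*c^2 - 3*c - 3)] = 16*(2*c^3 + 6*c^2 - 3)/(8*c^6 + 36*c^5 + 90*c^4 + 135*c^3 + 135*c^2 + 81*c + 27)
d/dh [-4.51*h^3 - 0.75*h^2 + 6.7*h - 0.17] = -13.53*h^2 - 1.5*h + 6.7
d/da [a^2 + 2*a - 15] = 2*a + 2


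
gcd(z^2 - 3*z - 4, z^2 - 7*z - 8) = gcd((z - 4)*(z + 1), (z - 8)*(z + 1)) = z + 1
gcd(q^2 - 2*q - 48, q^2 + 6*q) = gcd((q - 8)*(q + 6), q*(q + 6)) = q + 6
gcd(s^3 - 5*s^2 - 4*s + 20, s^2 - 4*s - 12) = s + 2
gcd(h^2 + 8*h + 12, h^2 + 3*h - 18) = h + 6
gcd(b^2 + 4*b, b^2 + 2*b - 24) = 1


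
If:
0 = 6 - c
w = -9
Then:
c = 6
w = -9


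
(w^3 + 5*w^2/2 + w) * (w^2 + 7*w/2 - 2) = w^5 + 6*w^4 + 31*w^3/4 - 3*w^2/2 - 2*w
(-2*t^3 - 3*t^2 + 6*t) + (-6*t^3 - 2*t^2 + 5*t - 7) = -8*t^3 - 5*t^2 + 11*t - 7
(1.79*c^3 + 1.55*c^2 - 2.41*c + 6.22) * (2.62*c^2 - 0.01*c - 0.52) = 4.6898*c^5 + 4.0431*c^4 - 7.2605*c^3 + 15.5145*c^2 + 1.191*c - 3.2344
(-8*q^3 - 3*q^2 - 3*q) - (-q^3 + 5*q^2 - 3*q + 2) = -7*q^3 - 8*q^2 - 2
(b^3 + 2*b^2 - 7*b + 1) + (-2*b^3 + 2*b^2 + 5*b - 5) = -b^3 + 4*b^2 - 2*b - 4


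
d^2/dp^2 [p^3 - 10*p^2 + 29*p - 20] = 6*p - 20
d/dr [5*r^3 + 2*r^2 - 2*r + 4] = 15*r^2 + 4*r - 2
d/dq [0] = 0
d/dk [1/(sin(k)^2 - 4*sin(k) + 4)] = -2*cos(k)/(sin(k) - 2)^3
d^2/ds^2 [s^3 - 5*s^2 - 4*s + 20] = 6*s - 10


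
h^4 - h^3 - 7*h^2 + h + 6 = (h - 3)*(h - 1)*(h + 1)*(h + 2)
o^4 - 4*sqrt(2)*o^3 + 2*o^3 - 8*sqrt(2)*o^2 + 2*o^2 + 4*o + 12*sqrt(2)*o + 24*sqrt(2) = (o + 2)*(o - 3*sqrt(2))*(o - 2*sqrt(2))*(o + sqrt(2))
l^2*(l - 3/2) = l^3 - 3*l^2/2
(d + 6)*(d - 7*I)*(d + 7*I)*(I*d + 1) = I*d^4 + d^3 + 6*I*d^3 + 6*d^2 + 49*I*d^2 + 49*d + 294*I*d + 294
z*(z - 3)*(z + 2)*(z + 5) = z^4 + 4*z^3 - 11*z^2 - 30*z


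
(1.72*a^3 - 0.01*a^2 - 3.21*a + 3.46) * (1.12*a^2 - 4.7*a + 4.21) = 1.9264*a^5 - 8.0952*a^4 + 3.693*a^3 + 18.9201*a^2 - 29.7761*a + 14.5666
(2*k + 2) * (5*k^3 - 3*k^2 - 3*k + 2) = 10*k^4 + 4*k^3 - 12*k^2 - 2*k + 4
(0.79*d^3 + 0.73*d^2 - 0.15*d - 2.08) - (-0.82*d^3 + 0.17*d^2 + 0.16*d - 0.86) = 1.61*d^3 + 0.56*d^2 - 0.31*d - 1.22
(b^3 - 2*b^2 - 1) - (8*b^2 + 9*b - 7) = b^3 - 10*b^2 - 9*b + 6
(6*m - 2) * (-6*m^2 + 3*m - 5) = -36*m^3 + 30*m^2 - 36*m + 10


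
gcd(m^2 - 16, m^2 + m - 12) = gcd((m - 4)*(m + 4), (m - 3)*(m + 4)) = m + 4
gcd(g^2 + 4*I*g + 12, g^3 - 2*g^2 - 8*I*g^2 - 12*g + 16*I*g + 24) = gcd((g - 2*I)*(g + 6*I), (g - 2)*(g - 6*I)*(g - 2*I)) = g - 2*I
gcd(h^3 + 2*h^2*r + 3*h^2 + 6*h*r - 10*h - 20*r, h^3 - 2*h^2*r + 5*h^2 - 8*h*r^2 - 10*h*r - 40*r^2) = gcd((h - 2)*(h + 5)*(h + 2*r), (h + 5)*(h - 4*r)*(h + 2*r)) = h^2 + 2*h*r + 5*h + 10*r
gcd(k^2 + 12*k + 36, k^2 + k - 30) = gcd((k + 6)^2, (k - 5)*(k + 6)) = k + 6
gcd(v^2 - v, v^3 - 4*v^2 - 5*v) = v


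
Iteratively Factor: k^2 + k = (k)*(k + 1)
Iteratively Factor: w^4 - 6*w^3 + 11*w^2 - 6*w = (w - 3)*(w^3 - 3*w^2 + 2*w) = (w - 3)*(w - 2)*(w^2 - w) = (w - 3)*(w - 2)*(w - 1)*(w)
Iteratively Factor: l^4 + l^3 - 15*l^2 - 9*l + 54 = (l + 3)*(l^3 - 2*l^2 - 9*l + 18) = (l - 3)*(l + 3)*(l^2 + l - 6) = (l - 3)*(l - 2)*(l + 3)*(l + 3)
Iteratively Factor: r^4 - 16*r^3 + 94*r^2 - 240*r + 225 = (r - 3)*(r^3 - 13*r^2 + 55*r - 75) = (r - 5)*(r - 3)*(r^2 - 8*r + 15) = (r - 5)^2*(r - 3)*(r - 3)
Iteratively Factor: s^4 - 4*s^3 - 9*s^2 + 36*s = (s - 3)*(s^3 - s^2 - 12*s) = (s - 4)*(s - 3)*(s^2 + 3*s) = s*(s - 4)*(s - 3)*(s + 3)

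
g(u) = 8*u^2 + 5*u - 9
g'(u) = 16*u + 5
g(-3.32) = 62.58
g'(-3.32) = -48.12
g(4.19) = 152.40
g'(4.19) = 72.04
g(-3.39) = 65.99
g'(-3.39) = -49.24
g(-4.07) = 103.17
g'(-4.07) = -60.12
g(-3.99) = 98.41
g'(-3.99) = -58.84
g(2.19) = 40.32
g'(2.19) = 40.04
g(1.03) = 4.64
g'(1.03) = 21.48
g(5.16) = 229.80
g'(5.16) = 87.56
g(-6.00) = 249.00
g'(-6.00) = -91.00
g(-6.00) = 249.00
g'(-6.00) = -91.00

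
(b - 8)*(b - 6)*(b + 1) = b^3 - 13*b^2 + 34*b + 48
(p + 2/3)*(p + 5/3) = p^2 + 7*p/3 + 10/9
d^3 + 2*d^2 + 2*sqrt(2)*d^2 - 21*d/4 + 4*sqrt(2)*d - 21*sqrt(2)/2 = (d - 3/2)*(d + 7/2)*(d + 2*sqrt(2))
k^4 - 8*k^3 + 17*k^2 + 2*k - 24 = (k - 4)*(k - 3)*(k - 2)*(k + 1)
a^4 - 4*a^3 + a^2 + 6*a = a*(a - 3)*(a - 2)*(a + 1)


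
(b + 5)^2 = b^2 + 10*b + 25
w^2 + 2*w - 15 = (w - 3)*(w + 5)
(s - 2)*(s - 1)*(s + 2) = s^3 - s^2 - 4*s + 4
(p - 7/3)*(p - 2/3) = p^2 - 3*p + 14/9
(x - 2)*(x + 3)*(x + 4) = x^3 + 5*x^2 - 2*x - 24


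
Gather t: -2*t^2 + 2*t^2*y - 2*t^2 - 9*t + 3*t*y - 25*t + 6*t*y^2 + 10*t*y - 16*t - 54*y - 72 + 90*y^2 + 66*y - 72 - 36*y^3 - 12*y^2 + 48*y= t^2*(2*y - 4) + t*(6*y^2 + 13*y - 50) - 36*y^3 + 78*y^2 + 60*y - 144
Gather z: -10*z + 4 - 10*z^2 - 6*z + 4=-10*z^2 - 16*z + 8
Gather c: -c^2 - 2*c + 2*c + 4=4 - c^2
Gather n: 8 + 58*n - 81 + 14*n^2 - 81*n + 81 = 14*n^2 - 23*n + 8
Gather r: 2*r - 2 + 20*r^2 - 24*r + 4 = 20*r^2 - 22*r + 2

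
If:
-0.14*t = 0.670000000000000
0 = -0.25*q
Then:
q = 0.00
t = -4.79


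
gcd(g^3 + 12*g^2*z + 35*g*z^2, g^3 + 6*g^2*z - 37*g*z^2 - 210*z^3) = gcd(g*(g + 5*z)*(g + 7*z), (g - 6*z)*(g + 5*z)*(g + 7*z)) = g^2 + 12*g*z + 35*z^2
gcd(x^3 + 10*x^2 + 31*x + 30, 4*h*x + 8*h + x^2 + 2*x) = x + 2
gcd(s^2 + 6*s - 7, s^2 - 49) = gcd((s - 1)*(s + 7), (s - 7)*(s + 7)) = s + 7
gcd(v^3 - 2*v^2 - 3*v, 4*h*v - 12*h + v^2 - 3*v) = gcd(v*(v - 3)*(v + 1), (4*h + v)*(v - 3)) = v - 3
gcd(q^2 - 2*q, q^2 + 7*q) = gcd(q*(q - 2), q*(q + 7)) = q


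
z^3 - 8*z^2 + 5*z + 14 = (z - 7)*(z - 2)*(z + 1)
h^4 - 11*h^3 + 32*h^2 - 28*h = h*(h - 7)*(h - 2)^2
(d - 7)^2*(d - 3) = d^3 - 17*d^2 + 91*d - 147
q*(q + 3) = q^2 + 3*q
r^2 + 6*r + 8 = (r + 2)*(r + 4)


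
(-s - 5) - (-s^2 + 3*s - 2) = s^2 - 4*s - 3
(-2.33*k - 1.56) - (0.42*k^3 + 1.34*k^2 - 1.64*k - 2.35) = -0.42*k^3 - 1.34*k^2 - 0.69*k + 0.79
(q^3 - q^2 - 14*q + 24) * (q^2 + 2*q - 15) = q^5 + q^4 - 31*q^3 + 11*q^2 + 258*q - 360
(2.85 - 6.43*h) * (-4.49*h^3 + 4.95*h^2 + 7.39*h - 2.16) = 28.8707*h^4 - 44.625*h^3 - 33.4102*h^2 + 34.9503*h - 6.156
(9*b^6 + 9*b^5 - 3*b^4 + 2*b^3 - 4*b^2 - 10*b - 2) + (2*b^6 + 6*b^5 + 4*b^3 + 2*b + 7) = 11*b^6 + 15*b^5 - 3*b^4 + 6*b^3 - 4*b^2 - 8*b + 5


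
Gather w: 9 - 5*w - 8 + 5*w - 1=0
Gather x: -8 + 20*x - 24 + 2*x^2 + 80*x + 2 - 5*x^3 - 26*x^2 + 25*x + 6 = -5*x^3 - 24*x^2 + 125*x - 24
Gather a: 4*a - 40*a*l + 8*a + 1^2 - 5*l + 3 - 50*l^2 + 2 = a*(12 - 40*l) - 50*l^2 - 5*l + 6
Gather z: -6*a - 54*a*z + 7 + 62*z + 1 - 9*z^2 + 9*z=-6*a - 9*z^2 + z*(71 - 54*a) + 8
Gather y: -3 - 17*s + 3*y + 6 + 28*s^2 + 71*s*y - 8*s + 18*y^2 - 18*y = 28*s^2 - 25*s + 18*y^2 + y*(71*s - 15) + 3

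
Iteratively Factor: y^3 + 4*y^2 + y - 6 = (y - 1)*(y^2 + 5*y + 6) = (y - 1)*(y + 3)*(y + 2)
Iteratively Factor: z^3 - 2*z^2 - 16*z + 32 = (z + 4)*(z^2 - 6*z + 8) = (z - 4)*(z + 4)*(z - 2)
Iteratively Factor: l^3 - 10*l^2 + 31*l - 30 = (l - 2)*(l^2 - 8*l + 15) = (l - 3)*(l - 2)*(l - 5)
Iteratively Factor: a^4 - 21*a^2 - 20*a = (a + 4)*(a^3 - 4*a^2 - 5*a) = (a + 1)*(a + 4)*(a^2 - 5*a) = a*(a + 1)*(a + 4)*(a - 5)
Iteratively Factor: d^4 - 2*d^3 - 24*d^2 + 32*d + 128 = (d + 2)*(d^3 - 4*d^2 - 16*d + 64) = (d - 4)*(d + 2)*(d^2 - 16) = (d - 4)*(d + 2)*(d + 4)*(d - 4)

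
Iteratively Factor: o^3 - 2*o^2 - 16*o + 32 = (o + 4)*(o^2 - 6*o + 8) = (o - 2)*(o + 4)*(o - 4)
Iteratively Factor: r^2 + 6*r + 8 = (r + 2)*(r + 4)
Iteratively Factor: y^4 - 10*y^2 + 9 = (y + 3)*(y^3 - 3*y^2 - y + 3) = (y - 3)*(y + 3)*(y^2 - 1) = (y - 3)*(y - 1)*(y + 3)*(y + 1)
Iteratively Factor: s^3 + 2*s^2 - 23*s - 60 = (s + 4)*(s^2 - 2*s - 15) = (s - 5)*(s + 4)*(s + 3)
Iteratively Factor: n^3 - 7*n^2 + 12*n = (n - 4)*(n^2 - 3*n) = (n - 4)*(n - 3)*(n)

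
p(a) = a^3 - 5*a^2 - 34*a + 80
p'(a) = 3*a^2 - 10*a - 34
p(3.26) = -49.33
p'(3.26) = -34.72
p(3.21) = -47.58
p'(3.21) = -35.19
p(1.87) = 5.47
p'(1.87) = -42.21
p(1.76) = 10.12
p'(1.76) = -42.31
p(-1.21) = 112.05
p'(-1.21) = -17.51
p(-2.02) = 120.04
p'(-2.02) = -1.56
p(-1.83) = 119.35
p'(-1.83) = -5.65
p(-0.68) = 100.49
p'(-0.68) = -25.81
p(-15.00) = -3910.00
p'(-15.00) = 791.00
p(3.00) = -40.00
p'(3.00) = -37.00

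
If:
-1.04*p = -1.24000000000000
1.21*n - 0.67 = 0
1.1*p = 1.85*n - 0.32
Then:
No Solution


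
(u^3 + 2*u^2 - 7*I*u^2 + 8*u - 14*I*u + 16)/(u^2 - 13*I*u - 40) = (u^2 + u*(2 + I) + 2*I)/(u - 5*I)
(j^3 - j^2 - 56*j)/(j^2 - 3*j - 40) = j*(j + 7)/(j + 5)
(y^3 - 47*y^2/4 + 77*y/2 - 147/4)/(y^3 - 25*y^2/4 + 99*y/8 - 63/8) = 2*(y - 7)/(2*y - 3)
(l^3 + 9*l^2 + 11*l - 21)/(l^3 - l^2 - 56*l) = (l^2 + 2*l - 3)/(l*(l - 8))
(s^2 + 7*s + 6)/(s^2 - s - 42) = (s + 1)/(s - 7)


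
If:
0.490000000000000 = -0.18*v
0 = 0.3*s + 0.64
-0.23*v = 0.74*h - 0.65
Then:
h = 1.72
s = -2.13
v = -2.72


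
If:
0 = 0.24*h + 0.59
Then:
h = -2.46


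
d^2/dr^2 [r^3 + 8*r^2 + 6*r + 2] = 6*r + 16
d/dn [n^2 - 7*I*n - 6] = 2*n - 7*I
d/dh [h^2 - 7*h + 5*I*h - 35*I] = 2*h - 7 + 5*I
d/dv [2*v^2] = 4*v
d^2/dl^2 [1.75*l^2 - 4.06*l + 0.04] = 3.50000000000000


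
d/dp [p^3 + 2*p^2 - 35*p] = 3*p^2 + 4*p - 35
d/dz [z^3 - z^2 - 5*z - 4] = 3*z^2 - 2*z - 5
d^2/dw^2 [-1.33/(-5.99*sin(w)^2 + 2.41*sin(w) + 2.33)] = (190.882132*sin(w)^4 - 57.599241*sin(w)^3 - 204.348781*sin(w)^2 + 107.730133*sin(w) - 52.574368)/(-5.99*sin(w)^2 + 2.41*sin(w) + 2.33)^3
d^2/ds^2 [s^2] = 2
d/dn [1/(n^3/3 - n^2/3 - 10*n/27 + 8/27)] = 27*(-27*n^2 + 18*n + 10)/(9*n^3 - 9*n^2 - 10*n + 8)^2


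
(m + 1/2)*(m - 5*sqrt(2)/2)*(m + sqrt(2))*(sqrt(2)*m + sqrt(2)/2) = sqrt(2)*m^4 - 3*m^3 + sqrt(2)*m^3 - 19*sqrt(2)*m^2/4 - 3*m^2 - 5*sqrt(2)*m - 3*m/4 - 5*sqrt(2)/4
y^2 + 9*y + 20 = (y + 4)*(y + 5)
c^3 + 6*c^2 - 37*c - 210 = (c - 6)*(c + 5)*(c + 7)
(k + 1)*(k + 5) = k^2 + 6*k + 5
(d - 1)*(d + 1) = d^2 - 1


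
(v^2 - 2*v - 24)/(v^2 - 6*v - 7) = (-v^2 + 2*v + 24)/(-v^2 + 6*v + 7)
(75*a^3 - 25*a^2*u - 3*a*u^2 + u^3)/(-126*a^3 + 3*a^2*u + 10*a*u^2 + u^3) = (-25*a^2 + u^2)/(42*a^2 + 13*a*u + u^2)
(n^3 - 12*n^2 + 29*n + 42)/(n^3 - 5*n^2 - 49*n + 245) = (n^2 - 5*n - 6)/(n^2 + 2*n - 35)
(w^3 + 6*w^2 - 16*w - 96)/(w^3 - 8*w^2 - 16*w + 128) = (w + 6)/(w - 8)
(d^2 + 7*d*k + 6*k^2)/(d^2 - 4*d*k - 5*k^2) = (d + 6*k)/(d - 5*k)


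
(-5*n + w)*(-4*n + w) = 20*n^2 - 9*n*w + w^2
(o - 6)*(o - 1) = o^2 - 7*o + 6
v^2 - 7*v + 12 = (v - 4)*(v - 3)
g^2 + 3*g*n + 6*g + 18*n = (g + 6)*(g + 3*n)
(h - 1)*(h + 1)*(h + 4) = h^3 + 4*h^2 - h - 4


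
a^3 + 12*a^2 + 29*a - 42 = (a - 1)*(a + 6)*(a + 7)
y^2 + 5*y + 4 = (y + 1)*(y + 4)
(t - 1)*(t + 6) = t^2 + 5*t - 6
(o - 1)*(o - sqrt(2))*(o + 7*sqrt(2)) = o^3 - o^2 + 6*sqrt(2)*o^2 - 14*o - 6*sqrt(2)*o + 14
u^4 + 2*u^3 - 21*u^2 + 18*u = u*(u - 3)*(u - 1)*(u + 6)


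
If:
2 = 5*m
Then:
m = 2/5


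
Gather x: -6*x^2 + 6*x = -6*x^2 + 6*x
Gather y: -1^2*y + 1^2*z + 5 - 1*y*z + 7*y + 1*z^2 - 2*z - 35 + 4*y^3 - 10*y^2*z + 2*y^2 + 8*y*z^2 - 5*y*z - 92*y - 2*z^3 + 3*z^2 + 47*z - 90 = 4*y^3 + y^2*(2 - 10*z) + y*(8*z^2 - 6*z - 86) - 2*z^3 + 4*z^2 + 46*z - 120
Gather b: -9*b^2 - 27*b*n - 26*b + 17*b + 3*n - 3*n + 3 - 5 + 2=-9*b^2 + b*(-27*n - 9)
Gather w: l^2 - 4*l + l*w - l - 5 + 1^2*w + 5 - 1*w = l^2 + l*w - 5*l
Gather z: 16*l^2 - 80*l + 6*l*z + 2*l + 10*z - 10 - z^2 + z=16*l^2 - 78*l - z^2 + z*(6*l + 11) - 10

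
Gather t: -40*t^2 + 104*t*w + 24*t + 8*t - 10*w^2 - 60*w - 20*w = -40*t^2 + t*(104*w + 32) - 10*w^2 - 80*w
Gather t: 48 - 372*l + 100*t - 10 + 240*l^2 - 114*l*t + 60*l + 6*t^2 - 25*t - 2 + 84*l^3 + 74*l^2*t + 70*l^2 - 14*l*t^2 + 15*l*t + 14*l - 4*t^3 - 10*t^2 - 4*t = 84*l^3 + 310*l^2 - 298*l - 4*t^3 + t^2*(-14*l - 4) + t*(74*l^2 - 99*l + 71) + 36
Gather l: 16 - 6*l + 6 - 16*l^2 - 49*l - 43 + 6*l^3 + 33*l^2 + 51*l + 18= 6*l^3 + 17*l^2 - 4*l - 3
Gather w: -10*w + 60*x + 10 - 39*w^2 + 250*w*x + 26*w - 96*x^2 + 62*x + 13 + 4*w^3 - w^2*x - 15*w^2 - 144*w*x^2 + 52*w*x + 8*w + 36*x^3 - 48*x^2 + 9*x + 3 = 4*w^3 + w^2*(-x - 54) + w*(-144*x^2 + 302*x + 24) + 36*x^3 - 144*x^2 + 131*x + 26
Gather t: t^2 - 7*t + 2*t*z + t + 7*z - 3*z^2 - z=t^2 + t*(2*z - 6) - 3*z^2 + 6*z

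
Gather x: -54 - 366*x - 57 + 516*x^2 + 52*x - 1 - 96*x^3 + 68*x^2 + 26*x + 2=-96*x^3 + 584*x^2 - 288*x - 110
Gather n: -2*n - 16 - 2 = -2*n - 18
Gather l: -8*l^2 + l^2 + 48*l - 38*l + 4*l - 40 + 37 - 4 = -7*l^2 + 14*l - 7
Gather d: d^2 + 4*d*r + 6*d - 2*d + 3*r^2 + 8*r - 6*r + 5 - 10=d^2 + d*(4*r + 4) + 3*r^2 + 2*r - 5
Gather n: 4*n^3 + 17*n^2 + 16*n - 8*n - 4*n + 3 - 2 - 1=4*n^3 + 17*n^2 + 4*n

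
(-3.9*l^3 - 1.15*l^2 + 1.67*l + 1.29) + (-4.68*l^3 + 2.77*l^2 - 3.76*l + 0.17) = -8.58*l^3 + 1.62*l^2 - 2.09*l + 1.46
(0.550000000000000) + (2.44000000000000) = 2.99000000000000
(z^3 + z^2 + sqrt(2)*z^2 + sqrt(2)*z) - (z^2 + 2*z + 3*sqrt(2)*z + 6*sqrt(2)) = z^3 + sqrt(2)*z^2 - 2*sqrt(2)*z - 2*z - 6*sqrt(2)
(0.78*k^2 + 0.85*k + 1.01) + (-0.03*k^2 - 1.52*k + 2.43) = 0.75*k^2 - 0.67*k + 3.44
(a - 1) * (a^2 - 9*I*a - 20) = a^3 - a^2 - 9*I*a^2 - 20*a + 9*I*a + 20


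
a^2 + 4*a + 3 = (a + 1)*(a + 3)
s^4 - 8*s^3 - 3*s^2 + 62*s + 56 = (s - 7)*(s - 4)*(s + 1)*(s + 2)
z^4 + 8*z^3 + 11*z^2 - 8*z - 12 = (z - 1)*(z + 1)*(z + 2)*(z + 6)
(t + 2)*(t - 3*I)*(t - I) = t^3 + 2*t^2 - 4*I*t^2 - 3*t - 8*I*t - 6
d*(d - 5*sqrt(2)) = d^2 - 5*sqrt(2)*d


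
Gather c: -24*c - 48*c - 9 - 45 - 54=-72*c - 108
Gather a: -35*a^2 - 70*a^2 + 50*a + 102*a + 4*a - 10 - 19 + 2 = -105*a^2 + 156*a - 27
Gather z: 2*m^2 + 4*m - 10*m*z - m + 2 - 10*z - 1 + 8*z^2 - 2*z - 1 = 2*m^2 + 3*m + 8*z^2 + z*(-10*m - 12)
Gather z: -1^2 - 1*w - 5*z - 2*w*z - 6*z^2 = -w - 6*z^2 + z*(-2*w - 5) - 1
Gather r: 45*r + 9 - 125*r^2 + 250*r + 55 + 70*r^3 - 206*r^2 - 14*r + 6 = 70*r^3 - 331*r^2 + 281*r + 70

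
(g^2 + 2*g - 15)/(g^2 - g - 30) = (g - 3)/(g - 6)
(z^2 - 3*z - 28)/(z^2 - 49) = (z + 4)/(z + 7)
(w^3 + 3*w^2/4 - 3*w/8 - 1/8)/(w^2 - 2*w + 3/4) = (4*w^2 + 5*w + 1)/(2*(2*w - 3))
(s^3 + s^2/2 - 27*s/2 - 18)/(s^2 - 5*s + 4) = (2*s^2 + 9*s + 9)/(2*(s - 1))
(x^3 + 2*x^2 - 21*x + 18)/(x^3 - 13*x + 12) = (x + 6)/(x + 4)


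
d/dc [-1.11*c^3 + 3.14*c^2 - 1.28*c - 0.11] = -3.33*c^2 + 6.28*c - 1.28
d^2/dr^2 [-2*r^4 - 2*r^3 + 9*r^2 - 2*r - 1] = -24*r^2 - 12*r + 18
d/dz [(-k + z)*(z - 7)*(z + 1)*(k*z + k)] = k*(z + 1)*(-2*(k - z)*(z - 7) - (k - z)*(z + 1) + (z - 7)*(z + 1))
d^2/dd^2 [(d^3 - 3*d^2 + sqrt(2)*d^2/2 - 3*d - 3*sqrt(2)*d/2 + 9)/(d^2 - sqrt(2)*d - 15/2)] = 6*(-12*sqrt(2)*d^3 + 20*d^3 - 108*d^2 + 90*sqrt(2)*d^2 - 162*sqrt(2)*d + 270*d - 162 + 135*sqrt(2))/(8*d^6 - 24*sqrt(2)*d^5 - 132*d^4 + 344*sqrt(2)*d^3 + 990*d^2 - 1350*sqrt(2)*d - 3375)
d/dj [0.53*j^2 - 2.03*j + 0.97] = 1.06*j - 2.03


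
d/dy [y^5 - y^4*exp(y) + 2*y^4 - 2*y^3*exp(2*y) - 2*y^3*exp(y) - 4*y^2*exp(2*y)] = y*(-y^3*exp(y) + 5*y^3 - 4*y^2*exp(2*y) - 6*y^2*exp(y) + 8*y^2 - 14*y*exp(2*y) - 6*y*exp(y) - 8*exp(2*y))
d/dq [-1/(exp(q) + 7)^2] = 2*exp(q)/(exp(q) + 7)^3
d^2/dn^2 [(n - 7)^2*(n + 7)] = 6*n - 14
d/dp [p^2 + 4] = 2*p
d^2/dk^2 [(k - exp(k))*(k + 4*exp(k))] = 3*k*exp(k) - 16*exp(2*k) + 6*exp(k) + 2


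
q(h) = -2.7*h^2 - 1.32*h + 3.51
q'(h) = -5.4*h - 1.32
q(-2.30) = -7.74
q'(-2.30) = 11.10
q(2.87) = -22.52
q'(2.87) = -16.82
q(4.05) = -46.12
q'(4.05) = -23.19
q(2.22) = -12.73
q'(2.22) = -13.31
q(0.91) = 0.07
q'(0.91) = -6.23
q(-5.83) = -80.56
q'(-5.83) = 30.16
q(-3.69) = -28.38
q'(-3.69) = 18.61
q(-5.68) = -76.10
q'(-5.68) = 29.35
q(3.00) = -24.75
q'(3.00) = -17.52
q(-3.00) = -16.83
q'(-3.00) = 14.88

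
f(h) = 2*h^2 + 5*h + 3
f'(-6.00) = -19.00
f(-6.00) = 45.00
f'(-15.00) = -55.00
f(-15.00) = 378.00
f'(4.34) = 22.36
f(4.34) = 62.37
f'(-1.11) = 0.56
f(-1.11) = -0.09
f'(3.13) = 17.52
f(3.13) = 38.24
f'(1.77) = 12.08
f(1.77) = 18.12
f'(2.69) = 15.76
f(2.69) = 30.92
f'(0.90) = 8.60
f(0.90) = 9.12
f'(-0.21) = 4.16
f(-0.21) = 2.04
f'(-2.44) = -4.76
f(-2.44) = 2.71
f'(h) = 4*h + 5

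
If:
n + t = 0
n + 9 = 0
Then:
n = -9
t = 9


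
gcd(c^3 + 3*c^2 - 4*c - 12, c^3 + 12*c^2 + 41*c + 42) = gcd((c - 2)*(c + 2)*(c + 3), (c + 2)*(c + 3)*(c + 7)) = c^2 + 5*c + 6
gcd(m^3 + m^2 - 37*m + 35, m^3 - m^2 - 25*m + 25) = m^2 - 6*m + 5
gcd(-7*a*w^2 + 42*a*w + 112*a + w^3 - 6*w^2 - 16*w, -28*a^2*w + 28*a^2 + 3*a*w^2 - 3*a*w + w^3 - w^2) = 1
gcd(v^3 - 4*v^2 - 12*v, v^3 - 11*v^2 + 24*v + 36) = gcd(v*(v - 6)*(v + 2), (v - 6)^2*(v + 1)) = v - 6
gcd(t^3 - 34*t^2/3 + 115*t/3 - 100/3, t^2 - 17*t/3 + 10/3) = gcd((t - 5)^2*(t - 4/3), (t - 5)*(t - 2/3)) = t - 5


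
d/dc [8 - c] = -1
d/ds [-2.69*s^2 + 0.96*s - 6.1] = 0.96 - 5.38*s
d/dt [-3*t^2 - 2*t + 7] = -6*t - 2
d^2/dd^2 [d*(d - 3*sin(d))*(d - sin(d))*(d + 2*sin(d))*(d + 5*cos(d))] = 2*d^4*sin(d) - 5*d^4*cos(d) + 20*d^3*sin(d)^2 + 40*d^3*sin(d)*cos(d) - 40*d^3*sin(d) - 16*d^3*cos(d) + 10*d^3 - 54*d^2*sin(d)^3 + 225*d^2*sin(d)^2*cos(d) + 120*d^2*sin(d)^2 - 60*d^2*sin(d)*cos(d) + 12*d^2*sin(d) + 10*d^2*cos(d) - 60*d^2 - 480*d*sin(d)^3*cos(d) + 300*d*sin(d)^3 + 72*d*sin(d)^2*cos(d) - 30*d*sin(d)^2 + 120*d*sin(d)*cos(d) - 200*d*sin(d) - 240*sin(d)^4 + 12*sin(d)^3 - 50*sin(d)^2*cos(d) + 180*sin(d)^2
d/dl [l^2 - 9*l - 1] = 2*l - 9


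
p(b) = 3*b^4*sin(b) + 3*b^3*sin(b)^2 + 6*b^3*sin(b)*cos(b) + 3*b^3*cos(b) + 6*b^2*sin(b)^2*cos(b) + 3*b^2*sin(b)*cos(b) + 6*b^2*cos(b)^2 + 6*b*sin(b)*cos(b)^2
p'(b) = 3*b^4*cos(b) - 6*b^3*sin(b)^2 + 6*b^3*sin(b)*cos(b) + 9*b^3*sin(b) + 6*b^3*cos(b)^2 - 6*b^2*sin(b)^3 + 6*b^2*sin(b)^2 + 12*b^2*sin(b)*cos(b)^2 + 6*b^2*sin(b)*cos(b) + 3*b^2*cos(b)^2 + 9*b^2*cos(b) + 6*b*sin(b)*cos(b) + 6*b*cos(b)^3 + 12*b*cos(b)^2 + 6*sin(b)*cos(b)^2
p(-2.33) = -79.31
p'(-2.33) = -32.40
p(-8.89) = -9763.28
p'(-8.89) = -17244.51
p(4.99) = -1511.17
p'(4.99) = -1121.77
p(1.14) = 20.11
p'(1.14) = 29.83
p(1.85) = 30.45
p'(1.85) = -7.65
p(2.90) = -7.25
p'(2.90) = -80.19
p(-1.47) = -21.56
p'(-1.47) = 77.14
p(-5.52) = 1007.78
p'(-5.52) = 852.24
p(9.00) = 5103.60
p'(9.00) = -14217.37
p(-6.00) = 300.92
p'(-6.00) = 2234.31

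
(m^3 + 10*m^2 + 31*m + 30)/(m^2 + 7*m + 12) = (m^2 + 7*m + 10)/(m + 4)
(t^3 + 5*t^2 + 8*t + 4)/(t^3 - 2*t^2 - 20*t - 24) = (t + 1)/(t - 6)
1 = 1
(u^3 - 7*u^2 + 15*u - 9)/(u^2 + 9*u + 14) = (u^3 - 7*u^2 + 15*u - 9)/(u^2 + 9*u + 14)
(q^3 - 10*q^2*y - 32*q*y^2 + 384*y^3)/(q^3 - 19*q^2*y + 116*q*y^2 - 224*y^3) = (q^2 - 2*q*y - 48*y^2)/(q^2 - 11*q*y + 28*y^2)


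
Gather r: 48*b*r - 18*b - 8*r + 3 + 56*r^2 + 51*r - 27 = -18*b + 56*r^2 + r*(48*b + 43) - 24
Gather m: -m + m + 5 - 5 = 0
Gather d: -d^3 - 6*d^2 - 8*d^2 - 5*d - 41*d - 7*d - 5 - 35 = -d^3 - 14*d^2 - 53*d - 40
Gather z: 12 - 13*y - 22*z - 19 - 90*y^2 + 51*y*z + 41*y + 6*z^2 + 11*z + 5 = -90*y^2 + 28*y + 6*z^2 + z*(51*y - 11) - 2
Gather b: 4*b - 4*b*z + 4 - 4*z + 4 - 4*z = b*(4 - 4*z) - 8*z + 8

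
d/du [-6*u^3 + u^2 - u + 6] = -18*u^2 + 2*u - 1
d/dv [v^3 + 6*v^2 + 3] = 3*v*(v + 4)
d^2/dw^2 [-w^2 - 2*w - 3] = -2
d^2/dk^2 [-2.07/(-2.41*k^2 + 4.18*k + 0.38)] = (24.045534*k^2 - 41.705532*k - 2.07*(4.82*k - 4.18)*(9.64*k - 8.36) - 3.791412)/(-2.41*k^2 + 4.18*k + 0.38)^3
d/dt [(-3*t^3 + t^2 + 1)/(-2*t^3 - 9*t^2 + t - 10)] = (29*t^4 - 6*t^3 + 97*t^2 - 2*t - 1)/(4*t^6 + 36*t^5 + 77*t^4 + 22*t^3 + 181*t^2 - 20*t + 100)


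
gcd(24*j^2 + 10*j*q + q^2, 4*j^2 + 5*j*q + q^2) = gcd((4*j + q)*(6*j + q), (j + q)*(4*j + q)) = 4*j + q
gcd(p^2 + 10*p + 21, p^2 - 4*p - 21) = p + 3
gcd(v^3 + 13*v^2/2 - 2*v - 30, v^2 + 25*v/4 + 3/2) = v + 6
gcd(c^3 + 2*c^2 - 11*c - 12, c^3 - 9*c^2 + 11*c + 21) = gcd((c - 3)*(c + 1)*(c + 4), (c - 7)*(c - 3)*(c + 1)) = c^2 - 2*c - 3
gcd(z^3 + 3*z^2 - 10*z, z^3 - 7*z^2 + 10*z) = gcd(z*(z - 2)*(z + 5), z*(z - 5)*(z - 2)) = z^2 - 2*z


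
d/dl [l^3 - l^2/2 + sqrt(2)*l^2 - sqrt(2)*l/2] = 3*l^2 - l + 2*sqrt(2)*l - sqrt(2)/2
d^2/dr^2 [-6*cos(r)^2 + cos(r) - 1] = -cos(r) + 12*cos(2*r)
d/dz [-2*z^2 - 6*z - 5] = -4*z - 6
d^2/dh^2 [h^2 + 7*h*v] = 2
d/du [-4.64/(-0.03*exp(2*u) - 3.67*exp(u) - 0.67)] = (-0.2784*exp(u) - 17.0288)*exp(u)/(0.03*exp(2*u) + 3.67*exp(u) + 0.67)^2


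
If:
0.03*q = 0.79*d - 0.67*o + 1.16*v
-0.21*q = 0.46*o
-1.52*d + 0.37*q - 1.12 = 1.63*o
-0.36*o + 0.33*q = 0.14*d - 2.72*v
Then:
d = -0.07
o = -0.42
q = 0.91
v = -0.17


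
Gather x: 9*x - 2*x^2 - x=-2*x^2 + 8*x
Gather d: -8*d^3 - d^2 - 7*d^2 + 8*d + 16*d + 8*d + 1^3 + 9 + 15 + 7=-8*d^3 - 8*d^2 + 32*d + 32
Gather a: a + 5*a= 6*a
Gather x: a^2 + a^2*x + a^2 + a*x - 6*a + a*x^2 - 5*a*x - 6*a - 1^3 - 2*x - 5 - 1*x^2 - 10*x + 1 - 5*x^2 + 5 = 2*a^2 - 12*a + x^2*(a - 6) + x*(a^2 - 4*a - 12)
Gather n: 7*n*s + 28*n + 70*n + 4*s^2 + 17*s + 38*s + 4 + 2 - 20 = n*(7*s + 98) + 4*s^2 + 55*s - 14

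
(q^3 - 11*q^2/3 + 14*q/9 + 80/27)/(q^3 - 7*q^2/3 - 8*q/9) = (9*q^2 - 9*q - 10)/(3*q*(3*q + 1))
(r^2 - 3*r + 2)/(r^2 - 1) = (r - 2)/(r + 1)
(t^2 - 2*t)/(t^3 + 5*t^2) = (t - 2)/(t*(t + 5))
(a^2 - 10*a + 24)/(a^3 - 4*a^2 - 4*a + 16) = (a - 6)/(a^2 - 4)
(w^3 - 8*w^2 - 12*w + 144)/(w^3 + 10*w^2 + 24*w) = (w^2 - 12*w + 36)/(w*(w + 6))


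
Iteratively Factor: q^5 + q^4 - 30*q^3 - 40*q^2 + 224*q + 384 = (q + 4)*(q^4 - 3*q^3 - 18*q^2 + 32*q + 96) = (q - 4)*(q + 4)*(q^3 + q^2 - 14*q - 24) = (q - 4)^2*(q + 4)*(q^2 + 5*q + 6) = (q - 4)^2*(q + 3)*(q + 4)*(q + 2)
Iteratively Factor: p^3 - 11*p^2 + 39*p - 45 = (p - 3)*(p^2 - 8*p + 15) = (p - 3)^2*(p - 5)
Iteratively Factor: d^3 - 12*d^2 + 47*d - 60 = (d - 5)*(d^2 - 7*d + 12) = (d - 5)*(d - 4)*(d - 3)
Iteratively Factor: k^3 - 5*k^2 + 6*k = (k - 3)*(k^2 - 2*k) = k*(k - 3)*(k - 2)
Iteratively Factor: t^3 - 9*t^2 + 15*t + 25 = (t + 1)*(t^2 - 10*t + 25) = (t - 5)*(t + 1)*(t - 5)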